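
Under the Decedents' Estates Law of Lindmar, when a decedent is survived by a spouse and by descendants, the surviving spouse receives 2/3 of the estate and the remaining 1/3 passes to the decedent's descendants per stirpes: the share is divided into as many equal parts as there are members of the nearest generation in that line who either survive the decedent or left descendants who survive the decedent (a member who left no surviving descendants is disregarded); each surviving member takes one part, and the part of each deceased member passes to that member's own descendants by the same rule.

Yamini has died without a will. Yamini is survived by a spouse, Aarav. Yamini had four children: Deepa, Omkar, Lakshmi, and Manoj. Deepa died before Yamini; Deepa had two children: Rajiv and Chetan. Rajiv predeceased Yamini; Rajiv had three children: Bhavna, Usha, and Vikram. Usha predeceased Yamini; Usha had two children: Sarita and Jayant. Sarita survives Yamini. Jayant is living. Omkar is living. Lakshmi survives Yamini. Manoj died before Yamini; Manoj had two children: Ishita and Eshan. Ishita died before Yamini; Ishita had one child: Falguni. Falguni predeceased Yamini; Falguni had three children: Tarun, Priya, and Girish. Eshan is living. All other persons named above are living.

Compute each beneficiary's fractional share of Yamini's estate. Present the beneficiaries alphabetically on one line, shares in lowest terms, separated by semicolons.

Aarav 2/3; Bhavna 1/72; Chetan 1/24; Eshan 1/24; Girish 1/72; Jayant 1/144; Lakshmi 1/12; Omkar 1/12; Priya 1/72; Sarita 1/144; Tarun 1/72; Vikram 1/72

Aarav, as surviving spouse, takes 2/3.
The remaining 1/3 passes to Yamini's descendants per stirpes.
The 1/3 is divided into 4 equal shares of 1/12 among Deepa, Omkar, Lakshmi, Manoj.
Deepa predeceased; the 1/12 allotted to Deepa's branch passes to Deepa's issue by representation.
The 1/12 is divided into 2 equal shares of 1/24 among Rajiv, Chetan.
Rajiv predeceased; the 1/24 allotted to Rajiv's branch passes to Rajiv's issue by representation.
The 1/24 is divided into 3 equal shares of 1/72 among Bhavna, Usha, Vikram.
Bhavna is living and takes 1/72.
Usha predeceased; the 1/72 allotted to Usha's branch passes to Usha's issue by representation.
The 1/72 is divided into 2 equal shares of 1/144 among Sarita, Jayant.
Sarita is living and takes 1/144.
Jayant is living and takes 1/144.
Vikram is living and takes 1/72.
Chetan is living and takes 1/24.
Omkar is living and takes 1/12.
Lakshmi is living and takes 1/12.
Manoj predeceased; the 1/12 allotted to Manoj's branch passes to Manoj's issue by representation.
The 1/12 is divided into 2 equal shares of 1/24 among Ishita, Eshan.
Ishita predeceased; the 1/24 allotted to Ishita's branch passes to Ishita's issue by representation.
Falguni's line is the sole branch at this level, so the full 1/24 passes to Falguni's issue by representation.
The 1/24 is divided into 3 equal shares of 1/72 among Tarun, Priya, Girish.
Tarun is living and takes 1/72.
Priya is living and takes 1/72.
Girish is living and takes 1/72.
Eshan is living and takes 1/24.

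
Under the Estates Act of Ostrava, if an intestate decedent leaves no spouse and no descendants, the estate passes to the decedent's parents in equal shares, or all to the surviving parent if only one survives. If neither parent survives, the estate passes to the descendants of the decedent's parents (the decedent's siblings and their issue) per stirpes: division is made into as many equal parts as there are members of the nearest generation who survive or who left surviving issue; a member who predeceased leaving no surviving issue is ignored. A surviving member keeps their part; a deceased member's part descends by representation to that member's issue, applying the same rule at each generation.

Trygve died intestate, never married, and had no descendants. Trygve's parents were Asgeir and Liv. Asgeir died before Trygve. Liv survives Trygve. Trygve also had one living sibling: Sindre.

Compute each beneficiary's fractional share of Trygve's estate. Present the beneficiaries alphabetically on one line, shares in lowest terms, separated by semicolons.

Only one parent, Liv, survives, so Liv takes the entire estate. The siblings take nothing because a surviving parent has priority.

Liv 1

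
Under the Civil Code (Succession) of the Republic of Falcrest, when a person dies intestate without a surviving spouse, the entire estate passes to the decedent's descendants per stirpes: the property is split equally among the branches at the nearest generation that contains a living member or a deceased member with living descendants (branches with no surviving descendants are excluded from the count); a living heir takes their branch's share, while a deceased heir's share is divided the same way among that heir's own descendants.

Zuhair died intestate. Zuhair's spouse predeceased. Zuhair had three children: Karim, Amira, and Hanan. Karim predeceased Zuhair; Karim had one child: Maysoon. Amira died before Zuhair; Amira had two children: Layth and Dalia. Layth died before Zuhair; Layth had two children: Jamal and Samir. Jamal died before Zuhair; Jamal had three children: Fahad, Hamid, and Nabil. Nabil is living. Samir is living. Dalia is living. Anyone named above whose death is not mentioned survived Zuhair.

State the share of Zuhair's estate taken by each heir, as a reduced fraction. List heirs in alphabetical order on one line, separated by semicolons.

Dalia 1/6; Fahad 1/36; Hamid 1/36; Hanan 1/3; Maysoon 1/3; Nabil 1/36; Samir 1/12

There is no surviving spouse, so the entire estate passes to Zuhair's descendants per stirpes.
The estate is divided into 3 equal shares of 1/3 among Karim, Amira, Hanan.
Karim predeceased; the 1/3 allotted to Karim's branch passes to Karim's issue by representation.
Maysoon is the sole taker at this level and receives the full 1/3.
Amira predeceased; the 1/3 allotted to Amira's branch passes to Amira's issue by representation.
The 1/3 is divided into 2 equal shares of 1/6 among Layth, Dalia.
Layth predeceased; the 1/6 allotted to Layth's branch passes to Layth's issue by representation.
The 1/6 is divided into 2 equal shares of 1/12 among Jamal, Samir.
Jamal predeceased; the 1/12 allotted to Jamal's branch passes to Jamal's issue by representation.
The 1/12 is divided into 3 equal shares of 1/36 among Fahad, Hamid, Nabil.
Fahad is living and takes 1/36.
Hamid is living and takes 1/36.
Nabil is living and takes 1/36.
Samir is living and takes 1/12.
Dalia is living and takes 1/6.
Hanan is living and takes 1/3.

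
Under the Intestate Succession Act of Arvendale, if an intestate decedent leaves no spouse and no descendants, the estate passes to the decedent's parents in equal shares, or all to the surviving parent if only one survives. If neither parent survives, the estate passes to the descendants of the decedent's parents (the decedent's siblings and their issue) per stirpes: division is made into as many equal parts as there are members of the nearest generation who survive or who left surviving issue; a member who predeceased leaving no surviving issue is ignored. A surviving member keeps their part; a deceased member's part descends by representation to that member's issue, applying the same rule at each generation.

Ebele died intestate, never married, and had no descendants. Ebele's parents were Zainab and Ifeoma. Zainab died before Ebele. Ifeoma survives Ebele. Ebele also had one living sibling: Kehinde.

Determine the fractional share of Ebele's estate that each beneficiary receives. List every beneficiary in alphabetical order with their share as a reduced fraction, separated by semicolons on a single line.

Ifeoma 1

Only one parent, Ifeoma, survives, so Ifeoma takes the entire estate. The siblings take nothing because a surviving parent has priority.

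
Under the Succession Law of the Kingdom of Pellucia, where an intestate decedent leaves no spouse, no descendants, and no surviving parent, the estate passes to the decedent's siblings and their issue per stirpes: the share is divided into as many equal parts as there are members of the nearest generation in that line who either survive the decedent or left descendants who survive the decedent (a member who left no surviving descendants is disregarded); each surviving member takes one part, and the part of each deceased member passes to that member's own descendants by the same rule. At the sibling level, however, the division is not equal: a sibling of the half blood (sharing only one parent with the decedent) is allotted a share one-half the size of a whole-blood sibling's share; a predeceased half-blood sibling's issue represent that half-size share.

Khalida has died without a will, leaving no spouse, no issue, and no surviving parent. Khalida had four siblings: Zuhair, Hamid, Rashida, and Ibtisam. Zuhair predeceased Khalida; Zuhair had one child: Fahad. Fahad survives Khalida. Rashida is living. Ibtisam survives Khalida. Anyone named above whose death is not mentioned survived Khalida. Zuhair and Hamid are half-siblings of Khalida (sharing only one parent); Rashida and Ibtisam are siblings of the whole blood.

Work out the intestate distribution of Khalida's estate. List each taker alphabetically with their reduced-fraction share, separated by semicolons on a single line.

No spouse, descendants, or parent survives, so the estate passes to Khalida's siblings per stirpes.
Half-blood siblings count for one-half the weight of whole-blood siblings at the initial division.
Dividing 1 in proportion to weights (total weight 3): Zuhair (weight 1/2) → 1/6; Hamid (weight 1/2) → 1/6; Rashida (weight 1) → 1/3; Ibtisam (weight 1) → 1/3.
Zuhair predeceased; the 1/6 allotted to Zuhair's branch passes to Zuhair's issue by representation.
Fahad is the sole taker at this level and receives the full 1/6.
Hamid is living and takes 1/6.
Rashida is living and takes 1/3.
Ibtisam is living and takes 1/3.

Fahad 1/6; Hamid 1/6; Ibtisam 1/3; Rashida 1/3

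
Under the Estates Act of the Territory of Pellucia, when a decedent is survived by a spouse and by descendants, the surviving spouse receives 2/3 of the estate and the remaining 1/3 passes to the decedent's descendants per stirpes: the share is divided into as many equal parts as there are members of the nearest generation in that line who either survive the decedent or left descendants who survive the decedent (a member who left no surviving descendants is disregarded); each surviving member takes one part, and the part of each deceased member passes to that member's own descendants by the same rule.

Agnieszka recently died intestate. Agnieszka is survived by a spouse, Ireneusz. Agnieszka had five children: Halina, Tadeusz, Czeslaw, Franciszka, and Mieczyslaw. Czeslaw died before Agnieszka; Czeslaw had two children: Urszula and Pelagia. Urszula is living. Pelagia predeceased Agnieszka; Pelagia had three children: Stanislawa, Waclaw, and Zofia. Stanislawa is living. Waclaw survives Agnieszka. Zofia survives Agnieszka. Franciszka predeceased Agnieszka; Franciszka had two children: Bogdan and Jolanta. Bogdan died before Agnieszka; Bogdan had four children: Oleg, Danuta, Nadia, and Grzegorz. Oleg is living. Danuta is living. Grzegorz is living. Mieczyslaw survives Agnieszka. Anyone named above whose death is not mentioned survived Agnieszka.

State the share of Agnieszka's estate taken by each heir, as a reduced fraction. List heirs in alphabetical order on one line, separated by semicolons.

Ireneusz, as surviving spouse, takes 2/3.
The remaining 1/3 passes to Agnieszka's descendants per stirpes.
The 1/3 is divided into 5 equal shares of 1/15 among Halina, Tadeusz, Czeslaw, Franciszka, Mieczyslaw.
Halina is living and takes 1/15.
Tadeusz is living and takes 1/15.
Czeslaw predeceased; the 1/15 allotted to Czeslaw's branch passes to Czeslaw's issue by representation.
The 1/15 is divided into 2 equal shares of 1/30 among Urszula, Pelagia.
Urszula is living and takes 1/30.
Pelagia predeceased; the 1/30 allotted to Pelagia's branch passes to Pelagia's issue by representation.
The 1/30 is divided into 3 equal shares of 1/90 among Stanislawa, Waclaw, Zofia.
Stanislawa is living and takes 1/90.
Waclaw is living and takes 1/90.
Zofia is living and takes 1/90.
Franciszka predeceased; the 1/15 allotted to Franciszka's branch passes to Franciszka's issue by representation.
The 1/15 is divided into 2 equal shares of 1/30 among Bogdan, Jolanta.
Bogdan predeceased; the 1/30 allotted to Bogdan's branch passes to Bogdan's issue by representation.
The 1/30 is divided into 4 equal shares of 1/120 among Oleg, Danuta, Nadia, Grzegorz.
Oleg is living and takes 1/120.
Danuta is living and takes 1/120.
Nadia is living and takes 1/120.
Grzegorz is living and takes 1/120.
Jolanta is living and takes 1/30.
Mieczyslaw is living and takes 1/15.

Danuta 1/120; Grzegorz 1/120; Halina 1/15; Ireneusz 2/3; Jolanta 1/30; Mieczyslaw 1/15; Nadia 1/120; Oleg 1/120; Stanislawa 1/90; Tadeusz 1/15; Urszula 1/30; Waclaw 1/90; Zofia 1/90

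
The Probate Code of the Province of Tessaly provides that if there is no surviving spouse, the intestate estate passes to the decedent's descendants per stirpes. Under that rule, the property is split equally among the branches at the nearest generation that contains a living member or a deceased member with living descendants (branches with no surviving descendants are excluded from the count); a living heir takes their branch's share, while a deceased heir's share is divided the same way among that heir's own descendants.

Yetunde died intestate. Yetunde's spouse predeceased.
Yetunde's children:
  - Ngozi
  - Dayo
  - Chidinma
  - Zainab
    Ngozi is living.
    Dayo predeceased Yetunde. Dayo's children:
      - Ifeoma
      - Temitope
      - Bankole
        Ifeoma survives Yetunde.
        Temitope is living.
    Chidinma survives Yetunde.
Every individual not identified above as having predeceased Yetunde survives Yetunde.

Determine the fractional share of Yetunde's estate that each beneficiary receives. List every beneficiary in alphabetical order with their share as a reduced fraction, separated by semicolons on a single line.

Bankole 1/12; Chidinma 1/4; Ifeoma 1/12; Ngozi 1/4; Temitope 1/12; Zainab 1/4

There is no surviving spouse, so the entire estate passes to Yetunde's descendants per stirpes.
The estate is divided into 4 equal shares of 1/4 among Ngozi, Dayo, Chidinma, Zainab.
Ngozi is living and takes 1/4.
Dayo predeceased; the 1/4 allotted to Dayo's branch passes to Dayo's issue by representation.
The 1/4 is divided into 3 equal shares of 1/12 among Ifeoma, Temitope, Bankole.
Ifeoma is living and takes 1/12.
Temitope is living and takes 1/12.
Bankole is living and takes 1/12.
Chidinma is living and takes 1/4.
Zainab is living and takes 1/4.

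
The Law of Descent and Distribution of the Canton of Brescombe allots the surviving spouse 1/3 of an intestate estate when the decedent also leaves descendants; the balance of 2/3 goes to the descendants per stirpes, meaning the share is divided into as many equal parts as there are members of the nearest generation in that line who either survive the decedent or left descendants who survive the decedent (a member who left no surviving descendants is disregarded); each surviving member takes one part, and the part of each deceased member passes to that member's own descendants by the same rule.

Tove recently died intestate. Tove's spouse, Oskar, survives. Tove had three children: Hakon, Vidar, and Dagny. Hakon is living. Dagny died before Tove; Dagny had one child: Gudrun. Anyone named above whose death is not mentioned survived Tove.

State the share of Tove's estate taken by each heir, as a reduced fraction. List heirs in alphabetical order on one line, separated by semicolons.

Gudrun 2/9; Hakon 2/9; Oskar 1/3; Vidar 2/9

Oskar, as surviving spouse, takes 1/3.
The remaining 2/3 passes to Tove's descendants per stirpes.
The 2/3 is divided into 3 equal shares of 2/9 among Hakon, Vidar, Dagny.
Hakon is living and takes 2/9.
Vidar is living and takes 2/9.
Dagny predeceased; the 2/9 allotted to Dagny's branch passes to Dagny's issue by representation.
Gudrun is the sole taker at this level and receives the full 2/9.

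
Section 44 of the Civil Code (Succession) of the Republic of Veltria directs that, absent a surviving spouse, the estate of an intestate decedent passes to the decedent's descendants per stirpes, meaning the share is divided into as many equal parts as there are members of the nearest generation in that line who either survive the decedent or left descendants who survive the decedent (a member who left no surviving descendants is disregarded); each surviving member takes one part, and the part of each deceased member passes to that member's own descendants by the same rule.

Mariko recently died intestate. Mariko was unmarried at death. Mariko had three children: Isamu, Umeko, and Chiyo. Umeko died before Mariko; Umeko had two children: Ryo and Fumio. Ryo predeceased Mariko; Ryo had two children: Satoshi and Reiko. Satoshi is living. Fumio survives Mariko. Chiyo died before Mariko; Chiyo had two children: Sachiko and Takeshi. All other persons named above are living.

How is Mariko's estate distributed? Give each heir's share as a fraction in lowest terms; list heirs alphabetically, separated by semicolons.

There is no surviving spouse, so the entire estate passes to Mariko's descendants per stirpes.
The estate is divided into 3 equal shares of 1/3 among Isamu, Umeko, Chiyo.
Isamu is living and takes 1/3.
Umeko predeceased; the 1/3 allotted to Umeko's branch passes to Umeko's issue by representation.
The 1/3 is divided into 2 equal shares of 1/6 among Ryo, Fumio.
Ryo predeceased; the 1/6 allotted to Ryo's branch passes to Ryo's issue by representation.
The 1/6 is divided into 2 equal shares of 1/12 among Satoshi, Reiko.
Satoshi is living and takes 1/12.
Reiko is living and takes 1/12.
Fumio is living and takes 1/6.
Chiyo predeceased; the 1/3 allotted to Chiyo's branch passes to Chiyo's issue by representation.
The 1/3 is divided into 2 equal shares of 1/6 among Sachiko, Takeshi.
Sachiko is living and takes 1/6.
Takeshi is living and takes 1/6.

Fumio 1/6; Isamu 1/3; Reiko 1/12; Sachiko 1/6; Satoshi 1/12; Takeshi 1/6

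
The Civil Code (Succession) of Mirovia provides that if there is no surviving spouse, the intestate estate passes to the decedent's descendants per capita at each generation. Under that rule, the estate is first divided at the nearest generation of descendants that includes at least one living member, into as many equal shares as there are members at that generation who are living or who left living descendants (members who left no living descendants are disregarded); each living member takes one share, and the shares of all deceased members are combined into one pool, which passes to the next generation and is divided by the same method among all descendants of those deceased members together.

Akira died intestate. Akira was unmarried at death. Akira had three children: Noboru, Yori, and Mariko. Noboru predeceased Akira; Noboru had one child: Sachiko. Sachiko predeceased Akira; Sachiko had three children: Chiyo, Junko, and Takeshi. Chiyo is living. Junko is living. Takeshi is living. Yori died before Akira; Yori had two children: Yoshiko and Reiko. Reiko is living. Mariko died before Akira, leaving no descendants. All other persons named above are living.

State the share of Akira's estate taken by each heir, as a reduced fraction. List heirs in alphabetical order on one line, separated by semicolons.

Chiyo 1/9; Junko 1/9; Reiko 1/3; Takeshi 1/9; Yoshiko 1/3

There is no surviving spouse, so the entire estate passes to Akira's descendants per capita at each generation.
No one at generation 1 (Noboru, Yori) is living; moving to the next generation.
At generation 2 (Sachiko, Yoshiko, Reiko) there are 3 shares of (1)/3 = 1/3 each.
Living: Yoshiko and Reiko — each takes 1/3.
Deceased: Sachiko. That 1/3 share is carried to generation 3.
At generation 3 (Chiyo, Junko, Takeshi) there are 3 shares of (1/3)/3 = 1/9 each.
Living: Chiyo, Junko, and Takeshi — each takes 1/9.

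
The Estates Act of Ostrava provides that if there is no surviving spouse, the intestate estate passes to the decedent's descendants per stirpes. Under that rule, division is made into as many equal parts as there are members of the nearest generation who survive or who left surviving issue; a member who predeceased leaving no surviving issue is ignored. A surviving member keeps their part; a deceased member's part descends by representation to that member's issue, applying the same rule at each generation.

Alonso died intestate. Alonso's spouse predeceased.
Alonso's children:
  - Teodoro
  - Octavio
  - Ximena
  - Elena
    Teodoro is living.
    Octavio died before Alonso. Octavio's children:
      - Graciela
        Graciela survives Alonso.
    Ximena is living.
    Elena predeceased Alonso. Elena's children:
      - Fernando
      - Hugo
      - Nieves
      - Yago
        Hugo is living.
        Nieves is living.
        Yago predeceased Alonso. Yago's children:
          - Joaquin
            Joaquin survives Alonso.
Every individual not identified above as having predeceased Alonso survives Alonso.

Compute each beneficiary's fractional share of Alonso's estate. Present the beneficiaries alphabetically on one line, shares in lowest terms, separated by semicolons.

There is no surviving spouse, so the entire estate passes to Alonso's descendants per stirpes.
The estate is divided into 4 equal shares of 1/4 among Teodoro, Octavio, Ximena, Elena.
Teodoro is living and takes 1/4.
Octavio predeceased; the 1/4 allotted to Octavio's branch passes to Octavio's issue by representation.
Graciela is the sole taker at this level and receives the full 1/4.
Ximena is living and takes 1/4.
Elena predeceased; the 1/4 allotted to Elena's branch passes to Elena's issue by representation.
The 1/4 is divided into 4 equal shares of 1/16 among Fernando, Hugo, Nieves, Yago.
Fernando is living and takes 1/16.
Hugo is living and takes 1/16.
Nieves is living and takes 1/16.
Yago predeceased; the 1/16 allotted to Yago's branch passes to Yago's issue by representation.
Joaquin is the sole taker at this level and receives the full 1/16.

Fernando 1/16; Graciela 1/4; Hugo 1/16; Joaquin 1/16; Nieves 1/16; Teodoro 1/4; Ximena 1/4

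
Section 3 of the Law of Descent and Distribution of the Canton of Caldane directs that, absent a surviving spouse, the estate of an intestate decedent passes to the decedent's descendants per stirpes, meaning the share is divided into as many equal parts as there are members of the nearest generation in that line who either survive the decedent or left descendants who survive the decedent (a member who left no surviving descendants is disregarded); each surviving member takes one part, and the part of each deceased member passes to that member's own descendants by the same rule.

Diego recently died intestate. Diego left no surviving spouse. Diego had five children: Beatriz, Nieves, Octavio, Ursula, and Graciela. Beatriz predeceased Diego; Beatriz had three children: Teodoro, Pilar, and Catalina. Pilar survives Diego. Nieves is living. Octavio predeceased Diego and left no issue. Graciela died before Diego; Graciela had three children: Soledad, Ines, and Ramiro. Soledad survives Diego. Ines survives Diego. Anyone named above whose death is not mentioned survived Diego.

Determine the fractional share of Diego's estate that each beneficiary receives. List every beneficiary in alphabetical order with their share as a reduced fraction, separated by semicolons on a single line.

There is no surviving spouse, so the entire estate passes to Diego's descendants per stirpes.
Octavio left no surviving issue, so that branch lapses and is disregarded.
The estate is divided into 4 equal shares of 1/4 among Beatriz, Nieves, Ursula, Graciela.
Beatriz predeceased; the 1/4 allotted to Beatriz's branch passes to Beatriz's issue by representation.
The 1/4 is divided into 3 equal shares of 1/12 among Teodoro, Pilar, Catalina.
Teodoro is living and takes 1/12.
Pilar is living and takes 1/12.
Catalina is living and takes 1/12.
Nieves is living and takes 1/4.
Ursula is living and takes 1/4.
Graciela predeceased; the 1/4 allotted to Graciela's branch passes to Graciela's issue by representation.
The 1/4 is divided into 3 equal shares of 1/12 among Soledad, Ines, Ramiro.
Soledad is living and takes 1/12.
Ines is living and takes 1/12.
Ramiro is living and takes 1/12.

Catalina 1/12; Ines 1/12; Nieves 1/4; Pilar 1/12; Ramiro 1/12; Soledad 1/12; Teodoro 1/12; Ursula 1/4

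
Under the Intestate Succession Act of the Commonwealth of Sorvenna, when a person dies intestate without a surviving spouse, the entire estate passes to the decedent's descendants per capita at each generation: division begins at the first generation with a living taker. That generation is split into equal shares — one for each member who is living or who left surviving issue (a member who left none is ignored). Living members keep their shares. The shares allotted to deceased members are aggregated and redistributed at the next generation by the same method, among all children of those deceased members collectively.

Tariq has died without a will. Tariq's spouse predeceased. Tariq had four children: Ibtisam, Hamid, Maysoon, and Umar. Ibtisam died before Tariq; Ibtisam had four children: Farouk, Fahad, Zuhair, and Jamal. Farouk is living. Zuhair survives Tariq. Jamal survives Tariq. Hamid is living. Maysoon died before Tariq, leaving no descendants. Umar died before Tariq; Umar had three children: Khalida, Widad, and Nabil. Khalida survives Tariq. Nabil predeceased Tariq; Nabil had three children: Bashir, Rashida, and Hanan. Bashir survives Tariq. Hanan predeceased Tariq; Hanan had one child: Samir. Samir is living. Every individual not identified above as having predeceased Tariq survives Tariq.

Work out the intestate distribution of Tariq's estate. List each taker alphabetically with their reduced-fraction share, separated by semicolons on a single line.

Bashir 2/63; Fahad 2/21; Farouk 2/21; Hamid 1/3; Jamal 2/21; Khalida 2/21; Rashida 2/63; Samir 2/63; Widad 2/21; Zuhair 2/21

There is no surviving spouse, so the entire estate passes to Tariq's descendants per capita at each generation.
At generation 1 (Ibtisam, Hamid, Umar) there are 3 shares of (1)/3 = 1/3 each.
Living: Hamid — each takes 1/3.
Deceased: Ibtisam and Umar. Their combined 2/3 is pooled and carried to generation 2.
At generation 2 (Farouk, Fahad, Zuhair, Jamal, Khalida, Widad, Nabil) there are 7 shares of (2/3)/7 = 2/21 each.
Living: Farouk, Fahad, Zuhair, Jamal, Khalida, and Widad — each takes 2/21.
Deceased: Nabil. That 2/21 share is carried to generation 3.
At generation 3 (Bashir, Rashida, Hanan) there are 3 shares of (2/21)/3 = 2/63 each.
Living: Bashir and Rashida — each takes 2/63.
Deceased: Hanan. That 2/63 share is carried to generation 4.
At generation 4 (Samir) there are 1 shares of (2/63)/1 = 2/63 each.
Living: Samir — each takes 2/63.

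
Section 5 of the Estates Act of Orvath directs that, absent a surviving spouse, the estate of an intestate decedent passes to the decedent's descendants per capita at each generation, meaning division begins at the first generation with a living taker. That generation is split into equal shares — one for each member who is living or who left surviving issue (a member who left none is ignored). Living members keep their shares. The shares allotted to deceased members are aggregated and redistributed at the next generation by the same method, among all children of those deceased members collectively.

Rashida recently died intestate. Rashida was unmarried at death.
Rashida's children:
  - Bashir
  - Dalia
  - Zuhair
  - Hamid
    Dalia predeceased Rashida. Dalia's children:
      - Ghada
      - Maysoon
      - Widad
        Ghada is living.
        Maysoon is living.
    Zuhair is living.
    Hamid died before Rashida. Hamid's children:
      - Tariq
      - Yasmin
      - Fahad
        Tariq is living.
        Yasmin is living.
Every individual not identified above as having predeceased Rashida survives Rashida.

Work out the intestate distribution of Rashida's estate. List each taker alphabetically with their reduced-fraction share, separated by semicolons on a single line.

There is no surviving spouse, so the entire estate passes to Rashida's descendants per capita at each generation.
At generation 1 (Bashir, Dalia, Zuhair, Hamid) there are 4 shares of (1)/4 = 1/4 each.
Living: Bashir and Zuhair — each takes 1/4.
Deceased: Dalia and Hamid. Their combined 1/2 is pooled and carried to generation 2.
At generation 2 (Ghada, Maysoon, Widad, Tariq, Yasmin, Fahad) there are 6 shares of (1/2)/6 = 1/12 each.
Living: Ghada, Maysoon, Widad, Tariq, Yasmin, and Fahad — each takes 1/12.

Bashir 1/4; Fahad 1/12; Ghada 1/12; Maysoon 1/12; Tariq 1/12; Widad 1/12; Yasmin 1/12; Zuhair 1/4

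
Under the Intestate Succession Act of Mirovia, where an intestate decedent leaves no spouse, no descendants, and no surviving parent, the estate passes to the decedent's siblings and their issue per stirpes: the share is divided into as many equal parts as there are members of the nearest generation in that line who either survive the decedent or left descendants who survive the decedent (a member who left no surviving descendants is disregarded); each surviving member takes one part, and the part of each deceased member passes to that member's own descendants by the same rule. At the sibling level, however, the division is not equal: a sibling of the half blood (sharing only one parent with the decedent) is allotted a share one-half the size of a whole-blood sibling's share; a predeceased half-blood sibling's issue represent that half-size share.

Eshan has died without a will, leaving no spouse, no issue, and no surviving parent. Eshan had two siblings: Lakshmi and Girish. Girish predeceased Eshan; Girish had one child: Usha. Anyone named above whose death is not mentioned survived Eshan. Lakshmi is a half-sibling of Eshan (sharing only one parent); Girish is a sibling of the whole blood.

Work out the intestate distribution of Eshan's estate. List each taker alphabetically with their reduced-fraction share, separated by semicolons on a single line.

Lakshmi 1/3; Usha 2/3

No spouse, descendants, or parent survives, so the estate passes to Eshan's siblings per stirpes.
Half-blood siblings count for one-half the weight of whole-blood siblings at the initial division.
Dividing 1 in proportion to weights (total weight 3/2): Lakshmi (weight 1/2) → 1/3; Girish (weight 1) → 2/3.
Lakshmi is living and takes 1/3.
Girish predeceased; the 2/3 allotted to Girish's branch passes to Girish's issue by representation.
Usha is the sole taker at this level and receives the full 2/3.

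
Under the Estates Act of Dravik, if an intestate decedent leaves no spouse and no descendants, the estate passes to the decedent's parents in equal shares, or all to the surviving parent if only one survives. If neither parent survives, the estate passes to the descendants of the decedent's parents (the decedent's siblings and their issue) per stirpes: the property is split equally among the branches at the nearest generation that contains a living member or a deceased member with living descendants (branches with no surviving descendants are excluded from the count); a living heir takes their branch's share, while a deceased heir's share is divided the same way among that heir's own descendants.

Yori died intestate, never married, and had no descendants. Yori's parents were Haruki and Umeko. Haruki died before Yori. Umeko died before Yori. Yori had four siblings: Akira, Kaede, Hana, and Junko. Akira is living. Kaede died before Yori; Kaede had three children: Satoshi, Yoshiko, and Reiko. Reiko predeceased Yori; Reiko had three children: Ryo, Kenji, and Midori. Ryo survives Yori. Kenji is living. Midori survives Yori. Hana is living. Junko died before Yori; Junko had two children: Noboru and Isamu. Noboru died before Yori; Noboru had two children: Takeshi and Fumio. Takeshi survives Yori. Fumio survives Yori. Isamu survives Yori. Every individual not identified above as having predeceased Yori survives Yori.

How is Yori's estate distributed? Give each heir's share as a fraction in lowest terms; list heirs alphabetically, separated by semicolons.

Akira 1/4; Fumio 1/16; Hana 1/4; Isamu 1/8; Kenji 1/36; Midori 1/36; Ryo 1/36; Satoshi 1/12; Takeshi 1/16; Yoshiko 1/12

Neither parent survives and there are no descendants, so the estate passes to Yori's siblings and their issue per stirpes.
The estate is divided into 4 equal shares of 1/4 among Akira, Kaede, Hana, Junko.
Akira is living and takes 1/4.
Kaede predeceased; the 1/4 allotted to Kaede's branch passes to Kaede's issue by representation.
The 1/4 is divided into 3 equal shares of 1/12 among Satoshi, Yoshiko, Reiko.
Satoshi is living and takes 1/12.
Yoshiko is living and takes 1/12.
Reiko predeceased; the 1/12 allotted to Reiko's branch passes to Reiko's issue by representation.
The 1/12 is divided into 3 equal shares of 1/36 among Ryo, Kenji, Midori.
Ryo is living and takes 1/36.
Kenji is living and takes 1/36.
Midori is living and takes 1/36.
Hana is living and takes 1/4.
Junko predeceased; the 1/4 allotted to Junko's branch passes to Junko's issue by representation.
The 1/4 is divided into 2 equal shares of 1/8 among Noboru, Isamu.
Noboru predeceased; the 1/8 allotted to Noboru's branch passes to Noboru's issue by representation.
The 1/8 is divided into 2 equal shares of 1/16 among Takeshi, Fumio.
Takeshi is living and takes 1/16.
Fumio is living and takes 1/16.
Isamu is living and takes 1/8.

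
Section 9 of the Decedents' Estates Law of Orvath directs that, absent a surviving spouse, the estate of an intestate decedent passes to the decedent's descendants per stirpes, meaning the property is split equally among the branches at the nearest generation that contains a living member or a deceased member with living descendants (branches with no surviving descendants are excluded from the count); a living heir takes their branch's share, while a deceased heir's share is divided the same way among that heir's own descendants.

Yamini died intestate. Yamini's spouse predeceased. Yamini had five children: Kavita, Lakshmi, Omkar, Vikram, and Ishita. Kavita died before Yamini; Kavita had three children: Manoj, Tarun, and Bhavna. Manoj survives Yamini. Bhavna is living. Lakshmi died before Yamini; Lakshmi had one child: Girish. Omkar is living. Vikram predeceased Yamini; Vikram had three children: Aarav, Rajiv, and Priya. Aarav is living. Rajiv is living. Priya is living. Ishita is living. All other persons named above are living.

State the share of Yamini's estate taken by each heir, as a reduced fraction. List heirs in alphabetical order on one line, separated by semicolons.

Aarav 1/15; Bhavna 1/15; Girish 1/5; Ishita 1/5; Manoj 1/15; Omkar 1/5; Priya 1/15; Rajiv 1/15; Tarun 1/15

There is no surviving spouse, so the entire estate passes to Yamini's descendants per stirpes.
The estate is divided into 5 equal shares of 1/5 among Kavita, Lakshmi, Omkar, Vikram, Ishita.
Kavita predeceased; the 1/5 allotted to Kavita's branch passes to Kavita's issue by representation.
The 1/5 is divided into 3 equal shares of 1/15 among Manoj, Tarun, Bhavna.
Manoj is living and takes 1/15.
Tarun is living and takes 1/15.
Bhavna is living and takes 1/15.
Lakshmi predeceased; the 1/5 allotted to Lakshmi's branch passes to Lakshmi's issue by representation.
Girish is the sole taker at this level and receives the full 1/5.
Omkar is living and takes 1/5.
Vikram predeceased; the 1/5 allotted to Vikram's branch passes to Vikram's issue by representation.
The 1/5 is divided into 3 equal shares of 1/15 among Aarav, Rajiv, Priya.
Aarav is living and takes 1/15.
Rajiv is living and takes 1/15.
Priya is living and takes 1/15.
Ishita is living and takes 1/5.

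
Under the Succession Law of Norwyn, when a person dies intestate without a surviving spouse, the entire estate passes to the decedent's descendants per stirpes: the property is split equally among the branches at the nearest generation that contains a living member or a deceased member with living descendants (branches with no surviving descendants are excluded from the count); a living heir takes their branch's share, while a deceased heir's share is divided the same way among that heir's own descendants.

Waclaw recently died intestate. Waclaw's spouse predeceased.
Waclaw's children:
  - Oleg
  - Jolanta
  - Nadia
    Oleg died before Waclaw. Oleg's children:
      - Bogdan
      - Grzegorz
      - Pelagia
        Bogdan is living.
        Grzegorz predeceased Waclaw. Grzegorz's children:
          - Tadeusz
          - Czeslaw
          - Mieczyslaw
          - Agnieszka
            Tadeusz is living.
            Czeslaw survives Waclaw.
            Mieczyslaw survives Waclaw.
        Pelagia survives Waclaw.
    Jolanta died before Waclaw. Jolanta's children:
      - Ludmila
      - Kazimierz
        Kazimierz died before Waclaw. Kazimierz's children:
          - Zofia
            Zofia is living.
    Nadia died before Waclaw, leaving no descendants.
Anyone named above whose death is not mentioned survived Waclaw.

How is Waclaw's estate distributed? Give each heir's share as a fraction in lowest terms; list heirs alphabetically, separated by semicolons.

There is no surviving spouse, so the entire estate passes to Waclaw's descendants per stirpes.
Nadia left no surviving issue, so that branch lapses and is disregarded.
The estate is divided into 2 equal shares of 1/2 among Oleg, Jolanta.
Oleg predeceased; the 1/2 allotted to Oleg's branch passes to Oleg's issue by representation.
The 1/2 is divided into 3 equal shares of 1/6 among Bogdan, Grzegorz, Pelagia.
Bogdan is living and takes 1/6.
Grzegorz predeceased; the 1/6 allotted to Grzegorz's branch passes to Grzegorz's issue by representation.
The 1/6 is divided into 4 equal shares of 1/24 among Tadeusz, Czeslaw, Mieczyslaw, Agnieszka.
Tadeusz is living and takes 1/24.
Czeslaw is living and takes 1/24.
Mieczyslaw is living and takes 1/24.
Agnieszka is living and takes 1/24.
Pelagia is living and takes 1/6.
Jolanta predeceased; the 1/2 allotted to Jolanta's branch passes to Jolanta's issue by representation.
The 1/2 is divided into 2 equal shares of 1/4 among Ludmila, Kazimierz.
Ludmila is living and takes 1/4.
Kazimierz predeceased; the 1/4 allotted to Kazimierz's branch passes to Kazimierz's issue by representation.
Zofia is the sole taker at this level and receives the full 1/4.

Agnieszka 1/24; Bogdan 1/6; Czeslaw 1/24; Ludmila 1/4; Mieczyslaw 1/24; Pelagia 1/6; Tadeusz 1/24; Zofia 1/4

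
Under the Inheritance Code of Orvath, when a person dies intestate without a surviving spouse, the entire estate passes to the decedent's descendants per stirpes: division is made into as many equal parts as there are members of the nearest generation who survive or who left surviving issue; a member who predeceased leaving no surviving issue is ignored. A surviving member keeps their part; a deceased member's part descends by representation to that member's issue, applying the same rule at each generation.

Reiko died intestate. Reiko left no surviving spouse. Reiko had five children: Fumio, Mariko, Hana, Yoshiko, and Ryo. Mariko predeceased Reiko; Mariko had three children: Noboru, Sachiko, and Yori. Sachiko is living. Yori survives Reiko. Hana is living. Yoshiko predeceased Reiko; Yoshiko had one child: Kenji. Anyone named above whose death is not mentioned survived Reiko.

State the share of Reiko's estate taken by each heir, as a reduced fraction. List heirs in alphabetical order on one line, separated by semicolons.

There is no surviving spouse, so the entire estate passes to Reiko's descendants per stirpes.
The estate is divided into 5 equal shares of 1/5 among Fumio, Mariko, Hana, Yoshiko, Ryo.
Fumio is living and takes 1/5.
Mariko predeceased; the 1/5 allotted to Mariko's branch passes to Mariko's issue by representation.
The 1/5 is divided into 3 equal shares of 1/15 among Noboru, Sachiko, Yori.
Noboru is living and takes 1/15.
Sachiko is living and takes 1/15.
Yori is living and takes 1/15.
Hana is living and takes 1/5.
Yoshiko predeceased; the 1/5 allotted to Yoshiko's branch passes to Yoshiko's issue by representation.
Kenji is the sole taker at this level and receives the full 1/5.
Ryo is living and takes 1/5.

Fumio 1/5; Hana 1/5; Kenji 1/5; Noboru 1/15; Ryo 1/5; Sachiko 1/15; Yori 1/15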